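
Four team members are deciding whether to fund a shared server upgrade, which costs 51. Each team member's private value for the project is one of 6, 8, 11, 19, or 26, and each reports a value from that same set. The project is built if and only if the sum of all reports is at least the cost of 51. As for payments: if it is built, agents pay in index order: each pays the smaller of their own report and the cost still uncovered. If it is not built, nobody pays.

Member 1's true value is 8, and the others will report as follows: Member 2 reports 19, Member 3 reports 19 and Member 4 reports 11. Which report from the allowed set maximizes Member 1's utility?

Report 6: project built, pays 6, utility 8 - 6 = 2.
Report 8: project built, pays 8, utility 8 - 8 = 0.
Report 11: project built, pays 11, utility 8 - 11 = -3.
Report 19: project built, pays 19, utility 8 - 19 = -11.
Report 26: project built, pays 26, utility 8 - 26 = -18.
The best choice is 6 with utility 2.

6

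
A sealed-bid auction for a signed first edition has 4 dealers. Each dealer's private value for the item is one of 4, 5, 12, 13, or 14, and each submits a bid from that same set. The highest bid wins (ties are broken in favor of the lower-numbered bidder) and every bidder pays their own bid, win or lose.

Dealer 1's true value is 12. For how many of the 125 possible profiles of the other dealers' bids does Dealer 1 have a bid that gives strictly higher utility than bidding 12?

Others bid (4, 4, 4): truth gives 0; bid 4 gives 8 > 0. Violating.
Others bid (4, 4, 5): truth gives 0; bid 5 gives 7 > 0. Violating.
Others bid (4, 4, 13): truth gives -12; bid 13 gives -1 > -12. Violating.
Others bid (4, 4, 14): truth gives -12; bid 14 gives -2 > -12. Violating.
Others bid (4, 4, 12): truth gives 0; no alternative beats it.
Others bid (4, 5, 12): truth gives 0; no alternative beats it.
(Checking all 125 profiles: 106 have a profitable deviation, 19 do not.)

106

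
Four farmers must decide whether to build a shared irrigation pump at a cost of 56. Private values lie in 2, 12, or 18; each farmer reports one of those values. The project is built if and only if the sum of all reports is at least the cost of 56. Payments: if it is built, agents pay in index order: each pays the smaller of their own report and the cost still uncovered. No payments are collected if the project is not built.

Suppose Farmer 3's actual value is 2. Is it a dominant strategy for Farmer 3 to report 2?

Check each profile of the others' reports and compare truth against every alternative report.
Others report (12, 18, 18): truth gives 0, best alternative gives -10.
Others report (18, 12, 18): truth gives 0, best alternative gives -10.
Others report (18, 18, 12): truth gives 0, best alternative gives -10.
Others report (18, 18, 18): truth gives 0, best alternative gives -10.
Others report (2, 2, 2): truth gives 0, best alternative gives 0.
Others report (2, 2, 12): truth gives 0, best alternative gives 0.
(Remaining 21 profiles checked similarly; truth is weakly best in each.)
In every case the truthful report is at least as good as any alternative, so it is a dominant strategy.

Yes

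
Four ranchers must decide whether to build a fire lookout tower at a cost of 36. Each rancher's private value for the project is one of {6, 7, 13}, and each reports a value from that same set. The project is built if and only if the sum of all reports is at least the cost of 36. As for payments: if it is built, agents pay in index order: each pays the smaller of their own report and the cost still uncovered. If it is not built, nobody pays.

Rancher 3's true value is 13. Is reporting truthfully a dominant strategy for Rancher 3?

No

Consider the case where Rancher 1 reports 6, Rancher 2 reports 13 and Rancher 4 reports 13.
Truthful report 13: project built, pays 13, utility 13 - 13 = 0.
Report 6 instead: project built, pays 6, utility 13 - 6 = 7.
Since 7 > 0, reporting 6 is strictly better here, so truthful reporting is not dominant.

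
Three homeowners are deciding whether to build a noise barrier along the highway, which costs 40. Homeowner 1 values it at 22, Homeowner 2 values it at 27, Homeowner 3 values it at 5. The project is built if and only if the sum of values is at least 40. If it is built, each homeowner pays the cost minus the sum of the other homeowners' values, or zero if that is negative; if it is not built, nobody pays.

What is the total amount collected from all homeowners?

21

Total value 54 ≥ cost 40, so it is built.
Homeowner 1: others sum to 32; max(0, 40 - 32) = 8.
Homeowner 2: others sum to 27; max(0, 40 - 27) = 13.
Homeowner 3: others sum to 49; max(0, 40 - 49) = 0.
Total collected = 8 + 13 + 0 = 21.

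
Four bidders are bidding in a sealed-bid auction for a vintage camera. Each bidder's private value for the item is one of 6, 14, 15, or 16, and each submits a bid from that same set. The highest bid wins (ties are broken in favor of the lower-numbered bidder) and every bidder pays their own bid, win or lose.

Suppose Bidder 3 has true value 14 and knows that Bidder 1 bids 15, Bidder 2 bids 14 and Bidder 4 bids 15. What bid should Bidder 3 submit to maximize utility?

Bid 6: loses but pays 6, utility -6.
Bid 14: loses but pays 14, utility -14.
Bid 15: loses but pays 15, utility -15.
Bid 16: wins, pays 16, utility 14 - 16 = -2.
The best choice is 16 with utility -2.

16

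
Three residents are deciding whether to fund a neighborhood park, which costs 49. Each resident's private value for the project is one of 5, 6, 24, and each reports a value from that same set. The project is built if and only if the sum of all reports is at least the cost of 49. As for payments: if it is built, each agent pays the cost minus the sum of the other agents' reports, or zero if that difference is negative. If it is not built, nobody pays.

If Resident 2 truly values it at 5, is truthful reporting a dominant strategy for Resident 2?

Check each profile of the others' reports and compare truth against every alternative report.
Others report (24, 24): truth gives 4, best alternative gives 4.
Others report (5, 5): truth gives 0, best alternative gives 0.
Others report (5, 6): truth gives 0, best alternative gives 0.
Others report (5, 24): truth gives 0, best alternative gives 0.
Others report (6, 5): truth gives 0, best alternative gives 0.
Others report (6, 6): truth gives 0, best alternative gives 0.
(Remaining 3 profiles checked similarly; truth is weakly best in each.)
In every case the truthful report is at least as good as any alternative, so it is a dominant strategy.

Yes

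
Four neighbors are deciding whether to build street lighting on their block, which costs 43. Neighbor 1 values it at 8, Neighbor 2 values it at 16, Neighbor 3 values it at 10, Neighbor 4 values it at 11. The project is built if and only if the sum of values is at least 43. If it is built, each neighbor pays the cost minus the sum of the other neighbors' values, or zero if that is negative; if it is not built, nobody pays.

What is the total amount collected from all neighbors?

37

Total value 45 ≥ cost 43, so it is built.
Neighbor 1: others sum to 37; max(0, 43 - 37) = 6.
Neighbor 2: others sum to 29; max(0, 43 - 29) = 14.
Neighbor 3: others sum to 35; max(0, 43 - 35) = 8.
Neighbor 4: others sum to 34; max(0, 43 - 34) = 9.
Total collected = 6 + 14 + 8 + 9 = 37.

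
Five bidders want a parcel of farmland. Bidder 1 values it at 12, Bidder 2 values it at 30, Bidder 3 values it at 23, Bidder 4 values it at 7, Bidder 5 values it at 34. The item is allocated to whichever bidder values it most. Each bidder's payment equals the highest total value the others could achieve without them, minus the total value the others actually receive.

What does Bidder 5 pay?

30

Bidder 5 has the highest value and receives the item.
Without Bidder 5, the item would go to the next-highest value, 30, so the others could achieve 30.
With Bidder 5 present and winning, the others receive nothing, so their total is 0.
Payment = 30 - 0 = 30.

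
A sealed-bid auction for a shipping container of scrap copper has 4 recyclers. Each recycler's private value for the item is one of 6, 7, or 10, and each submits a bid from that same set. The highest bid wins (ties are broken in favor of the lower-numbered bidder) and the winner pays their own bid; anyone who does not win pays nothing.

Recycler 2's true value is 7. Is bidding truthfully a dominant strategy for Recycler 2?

Yes

Check each profile of the others' bids and compare truth against every alternative bid.
Others bid (6, 6, 6): truth gives 0, best alternative gives 0.
Others bid (6, 6, 7): truth gives 0, best alternative gives 0.
Others bid (6, 6, 10): truth gives 0, best alternative gives 0.
Others bid (6, 7, 6): truth gives 0, best alternative gives 0.
Others bid (6, 7, 7): truth gives 0, best alternative gives 0.
Others bid (6, 7, 10): truth gives 0, best alternative gives 0.
(Remaining 21 profiles checked similarly; truth is weakly best in each.)
In every case the truthful bid is at least as good as any alternative, so it is a dominant strategy.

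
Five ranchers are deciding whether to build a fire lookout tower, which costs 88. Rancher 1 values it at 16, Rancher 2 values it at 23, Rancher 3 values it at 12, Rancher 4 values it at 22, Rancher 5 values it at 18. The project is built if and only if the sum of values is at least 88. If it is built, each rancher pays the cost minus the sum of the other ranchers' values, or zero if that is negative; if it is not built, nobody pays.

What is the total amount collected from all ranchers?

76

Total value 91 ≥ cost 88, so it is built.
Rancher 1: others sum to 75; max(0, 88 - 75) = 13.
Rancher 2: others sum to 68; max(0, 88 - 68) = 20.
Rancher 3: others sum to 79; max(0, 88 - 79) = 9.
Rancher 4: others sum to 69; max(0, 88 - 69) = 19.
Rancher 5: others sum to 73; max(0, 88 - 73) = 15.
Total collected = 13 + 20 + 9 + 19 + 15 = 76.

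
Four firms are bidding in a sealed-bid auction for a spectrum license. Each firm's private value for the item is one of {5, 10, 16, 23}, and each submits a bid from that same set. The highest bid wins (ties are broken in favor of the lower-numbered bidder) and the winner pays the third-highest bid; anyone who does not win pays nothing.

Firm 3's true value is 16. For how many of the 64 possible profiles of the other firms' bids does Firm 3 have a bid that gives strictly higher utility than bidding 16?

12

Others bid (5, 5, 23): truth gives 0; bid 23 gives 11 > 0. Violating.
Others bid (5, 10, 23): truth gives 0; bid 23 gives 6 > 0. Violating.
Others bid (5, 16, 5): truth gives 0; bid 23 gives 11 > 0. Violating.
Others bid (5, 16, 10): truth gives 0; bid 23 gives 6 > 0. Violating.
Others bid (5, 5, 5): truth gives 11; no alternative beats it.
Others bid (5, 5, 10): truth gives 11; no alternative beats it.
(Checking all 64 profiles: 12 have a profitable deviation, 52 do not.)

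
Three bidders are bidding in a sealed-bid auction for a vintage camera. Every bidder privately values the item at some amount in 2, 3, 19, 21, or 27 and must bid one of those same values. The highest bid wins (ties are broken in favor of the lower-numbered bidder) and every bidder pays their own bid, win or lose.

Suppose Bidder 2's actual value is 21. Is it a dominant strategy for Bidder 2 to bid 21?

No

Consider the case where Bidder 1 bids 2 and Bidder 3 bids 2.
Truthful bid 21: wins, pays 21, utility 21 - 21 = 0.
Bid 3 instead: wins, pays 3, utility 21 - 3 = 18.
Since 18 > 0, bidding 3 is strictly better here, so truthful bidding is not dominant.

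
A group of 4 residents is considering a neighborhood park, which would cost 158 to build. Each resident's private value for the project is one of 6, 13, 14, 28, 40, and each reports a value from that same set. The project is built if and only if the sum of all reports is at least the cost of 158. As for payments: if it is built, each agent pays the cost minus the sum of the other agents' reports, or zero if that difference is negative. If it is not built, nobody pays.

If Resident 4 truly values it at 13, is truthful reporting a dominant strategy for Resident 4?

Yes

Check each profile of the others' reports and compare truth against every alternative report.
Others report (6, 6, 6): truth gives 0, best alternative gives 0.
Others report (6, 6, 13): truth gives 0, best alternative gives 0.
Others report (6, 6, 14): truth gives 0, best alternative gives 0.
Others report (6, 6, 28): truth gives 0, best alternative gives 0.
Others report (6, 6, 40): truth gives 0, best alternative gives 0.
Others report (6, 13, 6): truth gives 0, best alternative gives 0.
(Remaining 119 profiles checked similarly; truth is weakly best in each.)
In every case the truthful report is at least as good as any alternative, so it is a dominant strategy.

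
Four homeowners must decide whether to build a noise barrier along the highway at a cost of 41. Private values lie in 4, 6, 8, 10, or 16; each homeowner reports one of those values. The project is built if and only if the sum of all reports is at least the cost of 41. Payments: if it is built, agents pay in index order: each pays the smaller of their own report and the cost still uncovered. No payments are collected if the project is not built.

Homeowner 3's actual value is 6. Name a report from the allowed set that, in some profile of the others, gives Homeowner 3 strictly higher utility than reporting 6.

Suppose Homeowner 1 reports 6, Homeowner 2 reports 16 and Homeowner 4 reports 16.
Report 6: project built, pays 6, utility 6 - 6 = 0.
Report 4: project built, pays 4, utility 6 - 4 = 2.
So reporting 4 beats truth here (2 > 0).

4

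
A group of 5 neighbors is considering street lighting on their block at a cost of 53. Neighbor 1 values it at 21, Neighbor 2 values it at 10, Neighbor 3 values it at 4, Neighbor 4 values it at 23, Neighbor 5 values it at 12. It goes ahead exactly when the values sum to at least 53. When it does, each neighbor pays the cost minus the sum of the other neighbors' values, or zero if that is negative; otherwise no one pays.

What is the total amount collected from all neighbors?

Total value 70 ≥ cost 53, so it is built.
Neighbor 1: others sum to 49; max(0, 53 - 49) = 4.
Neighbor 2: others sum to 60; max(0, 53 - 60) = 0.
Neighbor 3: others sum to 66; max(0, 53 - 66) = 0.
Neighbor 4: others sum to 47; max(0, 53 - 47) = 6.
Neighbor 5: others sum to 58; max(0, 53 - 58) = 0.
Total collected = 4 + 0 + 0 + 6 + 0 = 10.

10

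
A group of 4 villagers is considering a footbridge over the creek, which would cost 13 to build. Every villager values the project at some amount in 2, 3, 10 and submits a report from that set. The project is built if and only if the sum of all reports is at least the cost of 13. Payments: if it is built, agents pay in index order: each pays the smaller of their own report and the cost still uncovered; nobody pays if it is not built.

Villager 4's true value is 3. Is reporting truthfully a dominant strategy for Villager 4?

Check each profile of the others' reports and compare truth against every alternative report.
Others report (2, 2, 10): truth gives 3, best alternative gives 3.
Others report (2, 3, 10): truth gives 3, best alternative gives 3.
Others report (2, 10, 2): truth gives 3, best alternative gives 3.
Others report (2, 10, 3): truth gives 3, best alternative gives 3.
Others report (2, 10, 10): truth gives 3, best alternative gives 3.
Others report (3, 2, 10): truth gives 3, best alternative gives 3.
(Remaining 21 profiles checked similarly; truth is weakly best in each.)
In every case the truthful report is at least as good as any alternative, so it is a dominant strategy.

Yes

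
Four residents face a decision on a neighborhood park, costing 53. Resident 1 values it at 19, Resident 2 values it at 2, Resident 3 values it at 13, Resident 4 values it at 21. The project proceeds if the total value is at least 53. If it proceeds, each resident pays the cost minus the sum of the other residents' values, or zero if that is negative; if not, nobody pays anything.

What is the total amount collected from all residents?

Total value 55 ≥ cost 53, so it is built.
Resident 1: others sum to 36; max(0, 53 - 36) = 17.
Resident 2: others sum to 53; max(0, 53 - 53) = 0.
Resident 3: others sum to 42; max(0, 53 - 42) = 11.
Resident 4: others sum to 34; max(0, 53 - 34) = 19.
Total collected = 17 + 0 + 11 + 19 = 47.

47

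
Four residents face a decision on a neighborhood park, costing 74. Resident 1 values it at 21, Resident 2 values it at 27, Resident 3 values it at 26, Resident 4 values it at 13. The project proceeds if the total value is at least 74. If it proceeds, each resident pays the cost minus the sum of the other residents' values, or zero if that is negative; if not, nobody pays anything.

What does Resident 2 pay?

14

Total value 87 ≥ cost 74, so the project is built.
The other residents' values sum to 60.
Cost minus that sum is 74 - 60 = 14.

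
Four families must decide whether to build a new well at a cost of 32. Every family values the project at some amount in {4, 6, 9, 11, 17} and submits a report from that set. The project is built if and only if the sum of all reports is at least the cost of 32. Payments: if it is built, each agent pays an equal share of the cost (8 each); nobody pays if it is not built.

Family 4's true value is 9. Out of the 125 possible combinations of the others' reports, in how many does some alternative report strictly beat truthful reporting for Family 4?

Others report (4, 4, 9): truth gives 0; report 17 gives 1 > 0. Violating.
Others report (4, 4, 11): truth gives 0; report 17 gives 1 > 0. Violating.
Others report (4, 6, 6): truth gives 0; report 17 gives 1 > 0. Violating.
Others report (4, 6, 9): truth gives 0; report 17 gives 1 > 0. Violating.
Others report (4, 4, 4): truth gives 0; no alternative beats it.
Others report (4, 4, 6): truth gives 0; no alternative beats it.
(Checking all 125 profiles: 28 have a profitable deviation, 97 do not.)

28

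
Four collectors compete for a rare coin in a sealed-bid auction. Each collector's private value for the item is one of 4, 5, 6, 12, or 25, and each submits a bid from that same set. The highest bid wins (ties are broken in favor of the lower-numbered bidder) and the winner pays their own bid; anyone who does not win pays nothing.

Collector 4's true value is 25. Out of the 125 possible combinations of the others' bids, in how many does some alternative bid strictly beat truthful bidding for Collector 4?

Others bid (4, 4, 4): truth gives 0; bid 5 gives 20 > 0. Violating.
Others bid (4, 4, 5): truth gives 0; bid 6 gives 19 > 0. Violating.
Others bid (4, 4, 6): truth gives 0; bid 12 gives 13 > 0. Violating.
Others bid (4, 5, 4): truth gives 0; bid 6 gives 19 > 0. Violating.
Others bid (4, 4, 12): truth gives 0; no alternative beats it.
Others bid (4, 4, 25): truth gives 0; no alternative beats it.
(Checking all 125 profiles: 27 have a profitable deviation, 98 do not.)

27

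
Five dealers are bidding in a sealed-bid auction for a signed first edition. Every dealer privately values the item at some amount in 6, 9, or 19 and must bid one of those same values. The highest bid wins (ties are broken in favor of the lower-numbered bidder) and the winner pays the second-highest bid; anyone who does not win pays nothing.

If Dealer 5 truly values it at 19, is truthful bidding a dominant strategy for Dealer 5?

Check each profile of the others' bids and compare truth against every alternative bid.
Others bid (6, 6, 6, 9): truth gives 10, best alternative gives 0.
Others bid (6, 6, 9, 6): truth gives 10, best alternative gives 0.
Others bid (6, 6, 9, 9): truth gives 10, best alternative gives 0.
Others bid (6, 9, 6, 6): truth gives 10, best alternative gives 0.
Others bid (6, 9, 6, 9): truth gives 10, best alternative gives 0.
Others bid (6, 9, 9, 6): truth gives 10, best alternative gives 0.
(Remaining 75 profiles checked similarly; truth is weakly best in each.)
In every case the truthful bid is at least as good as any alternative, so it is a dominant strategy.

Yes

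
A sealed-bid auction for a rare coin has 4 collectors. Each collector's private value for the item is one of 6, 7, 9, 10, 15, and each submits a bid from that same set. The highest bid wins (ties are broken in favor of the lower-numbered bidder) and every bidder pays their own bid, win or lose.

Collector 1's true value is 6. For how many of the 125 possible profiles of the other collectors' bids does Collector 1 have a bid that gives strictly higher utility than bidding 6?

63

Others bid (6, 6, 7): truth gives -6; bid 7 gives -1 > -6. Violating.
Others bid (6, 6, 9): truth gives -6; bid 9 gives -3 > -6. Violating.
Others bid (6, 6, 10): truth gives -6; bid 10 gives -4 > -6. Violating.
Others bid (6, 7, 6): truth gives -6; bid 7 gives -1 > -6. Violating.
Others bid (6, 6, 6): truth gives 0; no alternative beats it.
Others bid (6, 6, 15): truth gives -6; no alternative beats it.
(Checking all 125 profiles: 63 have a profitable deviation, 62 do not.)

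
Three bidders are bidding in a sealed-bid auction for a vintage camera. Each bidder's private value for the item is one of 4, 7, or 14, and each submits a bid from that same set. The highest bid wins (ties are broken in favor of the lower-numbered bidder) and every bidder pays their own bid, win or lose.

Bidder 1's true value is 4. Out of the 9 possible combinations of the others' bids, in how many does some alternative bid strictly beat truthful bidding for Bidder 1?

3

Others bid (4, 7): truth gives -4; bid 7 gives -3 > -4. Violating.
Others bid (7, 4): truth gives -4; bid 7 gives -3 > -4. Violating.
Others bid (7, 7): truth gives -4; bid 7 gives -3 > -4. Violating.
Others bid (4, 4): truth gives 0; no alternative beats it.
Others bid (4, 14): truth gives -4; no alternative beats it.
(Checking all 9 profiles: 3 have a profitable deviation, 6 do not.)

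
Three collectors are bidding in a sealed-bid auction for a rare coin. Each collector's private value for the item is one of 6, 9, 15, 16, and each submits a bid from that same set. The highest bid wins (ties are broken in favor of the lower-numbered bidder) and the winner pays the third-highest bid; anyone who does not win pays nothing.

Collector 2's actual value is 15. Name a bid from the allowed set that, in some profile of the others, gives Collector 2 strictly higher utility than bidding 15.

Suppose Collector 1 bids 6 and Collector 3 bids 16.
Bid 15: loses, pays 0, utility 0.
Bid 16: wins, pays 6, utility 15 - 6 = 9.
So bidding 16 beats truth here (9 > 0).

16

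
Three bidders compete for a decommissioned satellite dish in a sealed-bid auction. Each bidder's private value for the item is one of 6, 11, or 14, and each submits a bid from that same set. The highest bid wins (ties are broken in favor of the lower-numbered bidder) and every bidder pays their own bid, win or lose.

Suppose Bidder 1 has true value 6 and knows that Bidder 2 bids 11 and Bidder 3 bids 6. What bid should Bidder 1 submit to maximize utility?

Bid 6: loses but pays 6, utility -6.
Bid 11: wins, pays 11, utility 6 - 11 = -5.
Bid 14: wins, pays 14, utility 6 - 14 = -8.
The best choice is 11 with utility -5.

11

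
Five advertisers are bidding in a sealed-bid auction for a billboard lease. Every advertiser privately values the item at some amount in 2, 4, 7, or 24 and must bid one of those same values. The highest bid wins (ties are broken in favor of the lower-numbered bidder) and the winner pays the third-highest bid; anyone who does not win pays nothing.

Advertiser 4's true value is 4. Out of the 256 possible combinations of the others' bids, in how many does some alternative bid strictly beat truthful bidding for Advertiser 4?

Others bid (2, 2, 2, 7): truth gives 0; bid 7 gives 2 > 0. Violating.
Others bid (2, 2, 2, 24): truth gives 0; bid 24 gives 2 > 0. Violating.
Others bid (2, 2, 4, 2): truth gives 0; bid 7 gives 2 > 0. Violating.
Others bid (2, 2, 7, 2): truth gives 0; bid 24 gives 2 > 0. Violating.
Others bid (2, 2, 2, 2): truth gives 2; no alternative beats it.
Others bid (2, 2, 2, 4): truth gives 2; no alternative beats it.
(Checking all 256 profiles: 8 have a profitable deviation, 248 do not.)

8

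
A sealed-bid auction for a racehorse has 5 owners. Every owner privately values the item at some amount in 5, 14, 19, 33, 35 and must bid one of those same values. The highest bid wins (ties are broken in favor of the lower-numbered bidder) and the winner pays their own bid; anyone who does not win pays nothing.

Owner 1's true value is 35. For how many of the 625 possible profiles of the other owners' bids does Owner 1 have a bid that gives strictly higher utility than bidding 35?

Others bid (5, 5, 5, 5): truth gives 0; bid 5 gives 30 > 0. Violating.
Others bid (5, 5, 5, 14): truth gives 0; bid 14 gives 21 > 0. Violating.
Others bid (5, 5, 5, 19): truth gives 0; bid 19 gives 16 > 0. Violating.
Others bid (5, 5, 5, 33): truth gives 0; bid 33 gives 2 > 0. Violating.
Others bid (5, 5, 5, 35): truth gives 0; no alternative beats it.
Others bid (5, 5, 14, 35): truth gives 0; no alternative beats it.
(Checking all 625 profiles: 256 have a profitable deviation, 369 do not.)

256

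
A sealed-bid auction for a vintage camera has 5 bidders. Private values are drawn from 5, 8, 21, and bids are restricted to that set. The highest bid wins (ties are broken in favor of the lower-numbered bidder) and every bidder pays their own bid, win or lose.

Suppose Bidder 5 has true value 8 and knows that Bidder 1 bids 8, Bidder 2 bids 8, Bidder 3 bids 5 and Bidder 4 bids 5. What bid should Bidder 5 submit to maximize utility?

5

Bid 5: loses but pays 5, utility -5.
Bid 8: loses but pays 8, utility -8.
Bid 21: wins, pays 21, utility 8 - 21 = -13.
The best choice is 5 with utility -5.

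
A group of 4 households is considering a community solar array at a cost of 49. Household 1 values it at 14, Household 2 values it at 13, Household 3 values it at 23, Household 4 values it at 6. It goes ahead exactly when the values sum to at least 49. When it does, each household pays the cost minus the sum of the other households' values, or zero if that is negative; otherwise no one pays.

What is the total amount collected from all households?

Total value 56 ≥ cost 49, so it is built.
Household 1: others sum to 42; max(0, 49 - 42) = 7.
Household 2: others sum to 43; max(0, 49 - 43) = 6.
Household 3: others sum to 33; max(0, 49 - 33) = 16.
Household 4: others sum to 50; max(0, 49 - 50) = 0.
Total collected = 7 + 6 + 16 + 0 = 29.

29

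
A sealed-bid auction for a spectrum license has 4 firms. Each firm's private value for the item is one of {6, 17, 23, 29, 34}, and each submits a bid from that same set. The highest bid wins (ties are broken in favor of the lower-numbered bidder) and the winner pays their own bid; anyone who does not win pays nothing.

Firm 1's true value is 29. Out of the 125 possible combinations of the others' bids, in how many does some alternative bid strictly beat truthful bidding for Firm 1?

27

Others bid (6, 6, 6): truth gives 0; bid 6 gives 23 > 0. Violating.
Others bid (6, 6, 17): truth gives 0; bid 17 gives 12 > 0. Violating.
Others bid (6, 6, 23): truth gives 0; bid 23 gives 6 > 0. Violating.
Others bid (6, 17, 6): truth gives 0; bid 17 gives 12 > 0. Violating.
Others bid (6, 6, 29): truth gives 0; no alternative beats it.
Others bid (6, 6, 34): truth gives 0; no alternative beats it.
(Checking all 125 profiles: 27 have a profitable deviation, 98 do not.)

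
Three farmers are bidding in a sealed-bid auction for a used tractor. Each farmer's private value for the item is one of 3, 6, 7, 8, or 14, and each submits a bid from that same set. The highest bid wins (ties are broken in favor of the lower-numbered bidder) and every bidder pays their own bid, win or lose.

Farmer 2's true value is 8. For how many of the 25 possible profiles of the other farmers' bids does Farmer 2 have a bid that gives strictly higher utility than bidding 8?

Others bid (3, 3): truth gives 0; bid 6 gives 2 > 0. Violating.
Others bid (3, 6): truth gives 0; bid 6 gives 2 > 0. Violating.
Others bid (3, 7): truth gives 0; bid 7 gives 1 > 0. Violating.
Others bid (3, 14): truth gives -8; bid 3 gives -3 > -8. Violating.
Others bid (3, 8): truth gives 0; no alternative beats it.
Others bid (6, 8): truth gives 0; no alternative beats it.
(Checking all 25 profiles: 19 have a profitable deviation, 6 do not.)

19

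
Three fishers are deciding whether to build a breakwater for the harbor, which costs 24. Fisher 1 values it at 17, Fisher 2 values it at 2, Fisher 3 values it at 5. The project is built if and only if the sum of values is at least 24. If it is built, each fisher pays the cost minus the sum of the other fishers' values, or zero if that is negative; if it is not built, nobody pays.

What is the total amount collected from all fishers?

24

Total value 24 ≥ cost 24, so it is built.
Fisher 1: others sum to 7; max(0, 24 - 7) = 17.
Fisher 2: others sum to 22; max(0, 24 - 22) = 2.
Fisher 3: others sum to 19; max(0, 24 - 19) = 5.
Total collected = 17 + 2 + 5 = 24.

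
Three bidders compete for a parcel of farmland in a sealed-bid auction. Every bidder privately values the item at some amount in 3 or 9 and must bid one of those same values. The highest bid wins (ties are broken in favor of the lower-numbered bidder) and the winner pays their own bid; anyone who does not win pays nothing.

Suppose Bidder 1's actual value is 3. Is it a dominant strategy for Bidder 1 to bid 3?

Yes

Check each profile of the others' bids and compare truth against every alternative bid.
Others bid (3, 3): truth gives 0, best alternative gives -6.
Others bid (3, 9): truth gives 0, best alternative gives -6.
Others bid (9, 3): truth gives 0, best alternative gives -6.
Others bid (9, 9): truth gives 0, best alternative gives -6.
In every case the truthful bid is at least as good as any alternative, so it is a dominant strategy.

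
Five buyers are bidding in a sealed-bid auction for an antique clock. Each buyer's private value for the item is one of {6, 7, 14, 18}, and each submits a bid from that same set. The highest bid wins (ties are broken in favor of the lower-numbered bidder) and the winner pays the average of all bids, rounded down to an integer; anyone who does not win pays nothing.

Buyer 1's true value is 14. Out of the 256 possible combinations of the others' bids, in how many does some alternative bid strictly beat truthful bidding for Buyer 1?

120

Others bid (6, 6, 6, 6): truth gives 7; bid 6 gives 8 > 7. Violating.
Others bid (6, 6, 6, 7): truth gives 7; bid 7 gives 8 > 7. Violating.
Others bid (6, 6, 6, 18): truth gives 0; bid 18 gives 4 > 0. Violating.
Others bid (6, 6, 7, 6): truth gives 7; bid 7 gives 8 > 7. Violating.
Others bid (6, 6, 6, 14): truth gives 5; no alternative beats it.
Others bid (6, 6, 7, 14): truth gives 5; no alternative beats it.
(Checking all 256 profiles: 120 have a profitable deviation, 136 do not.)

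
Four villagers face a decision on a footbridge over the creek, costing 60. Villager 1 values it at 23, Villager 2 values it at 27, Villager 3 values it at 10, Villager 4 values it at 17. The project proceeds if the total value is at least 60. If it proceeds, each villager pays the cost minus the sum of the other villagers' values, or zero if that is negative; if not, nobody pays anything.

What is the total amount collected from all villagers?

Total value 77 ≥ cost 60, so it is built.
Villager 1: others sum to 54; max(0, 60 - 54) = 6.
Villager 2: others sum to 50; max(0, 60 - 50) = 10.
Villager 3: others sum to 67; max(0, 60 - 67) = 0.
Villager 4: others sum to 60; max(0, 60 - 60) = 0.
Total collected = 6 + 10 + 0 + 0 = 16.

16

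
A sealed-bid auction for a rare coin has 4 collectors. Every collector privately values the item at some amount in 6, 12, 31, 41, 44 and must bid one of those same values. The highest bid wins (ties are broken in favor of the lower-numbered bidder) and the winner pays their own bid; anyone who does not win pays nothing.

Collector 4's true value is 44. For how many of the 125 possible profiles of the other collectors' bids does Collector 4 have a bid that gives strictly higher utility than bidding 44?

27

Others bid (6, 6, 6): truth gives 0; bid 12 gives 32 > 0. Violating.
Others bid (6, 6, 12): truth gives 0; bid 31 gives 13 > 0. Violating.
Others bid (6, 6, 31): truth gives 0; bid 41 gives 3 > 0. Violating.
Others bid (6, 12, 6): truth gives 0; bid 31 gives 13 > 0. Violating.
Others bid (6, 6, 41): truth gives 0; no alternative beats it.
Others bid (6, 6, 44): truth gives 0; no alternative beats it.
(Checking all 125 profiles: 27 have a profitable deviation, 98 do not.)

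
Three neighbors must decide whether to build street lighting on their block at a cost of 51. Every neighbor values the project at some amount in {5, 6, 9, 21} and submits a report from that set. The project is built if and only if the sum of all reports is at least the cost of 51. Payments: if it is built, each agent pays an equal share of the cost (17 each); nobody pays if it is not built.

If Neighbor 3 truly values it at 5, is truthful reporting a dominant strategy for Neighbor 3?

Yes

Check each profile of the others' reports and compare truth against every alternative report.
Others report (5, 5): truth gives 0, best alternative gives 0.
Others report (5, 6): truth gives 0, best alternative gives 0.
Others report (5, 9): truth gives 0, best alternative gives 0.
Others report (5, 21): truth gives 0, best alternative gives 0.
Others report (6, 5): truth gives 0, best alternative gives 0.
Others report (6, 6): truth gives 0, best alternative gives 0.
(Remaining 10 profiles checked similarly; truth is weakly best in each.)
In every case the truthful report is at least as good as any alternative, so it is a dominant strategy.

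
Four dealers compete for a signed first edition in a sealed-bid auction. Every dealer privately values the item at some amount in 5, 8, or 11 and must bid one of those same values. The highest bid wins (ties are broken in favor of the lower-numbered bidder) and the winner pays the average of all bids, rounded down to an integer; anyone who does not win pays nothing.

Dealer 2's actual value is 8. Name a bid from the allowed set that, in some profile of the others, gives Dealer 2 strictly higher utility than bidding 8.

11

Suppose Dealer 1 bids 8, Dealer 3 bids 5 and Dealer 4 bids 5.
Bid 8: loses, pays 0, utility 0.
Bid 11: wins, pays 7, utility 8 - 7 = 1.
So bidding 11 beats truth here (1 > 0).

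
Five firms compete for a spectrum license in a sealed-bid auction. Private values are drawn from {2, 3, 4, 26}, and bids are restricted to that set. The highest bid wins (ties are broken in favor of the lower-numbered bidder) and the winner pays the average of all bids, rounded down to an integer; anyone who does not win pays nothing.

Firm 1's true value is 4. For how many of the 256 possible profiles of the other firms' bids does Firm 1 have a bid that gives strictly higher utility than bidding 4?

Others bid (2, 3, 3, 3): truth gives 1; bid 3 gives 2 > 1. Violating.
Others bid (3, 2, 3, 3): truth gives 1; bid 3 gives 2 > 1. Violating.
Others bid (3, 3, 2, 3): truth gives 1; bid 3 gives 2 > 1. Violating.
Others bid (3, 3, 3, 2): truth gives 1; bid 3 gives 2 > 1. Violating.
Others bid (2, 2, 2, 2): truth gives 2; no alternative beats it.
Others bid (2, 2, 2, 3): truth gives 2; no alternative beats it.
(Checking all 256 profiles: 4 have a profitable deviation, 252 do not.)

4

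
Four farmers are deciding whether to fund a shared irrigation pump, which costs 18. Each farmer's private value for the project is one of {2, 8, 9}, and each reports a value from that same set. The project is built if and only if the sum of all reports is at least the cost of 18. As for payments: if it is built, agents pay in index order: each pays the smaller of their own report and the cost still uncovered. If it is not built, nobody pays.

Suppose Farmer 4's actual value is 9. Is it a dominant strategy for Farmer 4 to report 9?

Check each profile of the others' reports and compare truth against every alternative report.
Others report (2, 8, 8): truth gives 9, best alternative gives 9.
Others report (2, 8, 9): truth gives 9, best alternative gives 9.
Others report (2, 9, 8): truth gives 9, best alternative gives 9.
Others report (2, 9, 9): truth gives 9, best alternative gives 9.
Others report (8, 2, 8): truth gives 9, best alternative gives 9.
Others report (8, 2, 9): truth gives 9, best alternative gives 9.
(Remaining 21 profiles checked similarly; truth is weakly best in each.)
In every case the truthful report is at least as good as any alternative, so it is a dominant strategy.

Yes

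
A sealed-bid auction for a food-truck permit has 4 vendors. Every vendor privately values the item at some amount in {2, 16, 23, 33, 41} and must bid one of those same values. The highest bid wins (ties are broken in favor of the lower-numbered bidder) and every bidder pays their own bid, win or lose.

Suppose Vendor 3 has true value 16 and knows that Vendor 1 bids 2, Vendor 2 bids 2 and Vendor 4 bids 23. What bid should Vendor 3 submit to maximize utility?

2

Bid 2: loses but pays 2, utility -2.
Bid 16: loses but pays 16, utility -16.
Bid 23: wins, pays 23, utility 16 - 23 = -7.
Bid 33: wins, pays 33, utility 16 - 33 = -17.
Bid 41: wins, pays 41, utility 16 - 41 = -25.
The best choice is 2 with utility -2.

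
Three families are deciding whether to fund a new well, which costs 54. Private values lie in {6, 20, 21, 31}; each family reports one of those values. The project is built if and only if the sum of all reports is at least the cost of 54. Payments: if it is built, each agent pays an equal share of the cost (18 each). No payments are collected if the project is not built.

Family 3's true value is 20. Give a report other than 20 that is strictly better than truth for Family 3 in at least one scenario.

31

Suppose Family 1 reports 6 and Family 2 reports 20.
Report 20: project not built, utility 0.
Report 31: project built, pays 18, utility 20 - 18 = 2.
So reporting 31 beats truth here (2 > 0).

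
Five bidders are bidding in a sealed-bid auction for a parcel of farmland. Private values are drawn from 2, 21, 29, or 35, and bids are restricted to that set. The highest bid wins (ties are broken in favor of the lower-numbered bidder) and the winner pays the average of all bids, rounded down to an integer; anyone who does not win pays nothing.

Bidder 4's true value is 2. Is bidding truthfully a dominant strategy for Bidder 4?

Check each profile of the others' bids and compare truth against every alternative bid.
Others bid (2, 2, 2, 21): truth gives 0, best alternative gives -7.
Others bid (2, 2, 2, 2): truth gives 0, best alternative gives -3.
Others bid (2, 2, 2, 29): truth gives 0, best alternative gives 0.
Others bid (2, 2, 2, 35): truth gives 0, best alternative gives 0.
Others bid (2, 2, 21, 2): truth gives 0, best alternative gives 0.
Others bid (2, 2, 21, 21): truth gives 0, best alternative gives 0.
(Remaining 250 profiles checked similarly; truth is weakly best in each.)
In every case the truthful bid is at least as good as any alternative, so it is a dominant strategy.

Yes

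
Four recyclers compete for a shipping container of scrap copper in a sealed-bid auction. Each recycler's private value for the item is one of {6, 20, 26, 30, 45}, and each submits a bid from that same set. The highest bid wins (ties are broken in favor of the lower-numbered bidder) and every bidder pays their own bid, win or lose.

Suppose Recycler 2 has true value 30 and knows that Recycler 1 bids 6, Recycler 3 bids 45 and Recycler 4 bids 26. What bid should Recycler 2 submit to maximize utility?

Bid 6: loses but pays 6, utility -6.
Bid 20: loses but pays 20, utility -20.
Bid 26: loses but pays 26, utility -26.
Bid 30: loses but pays 30, utility -30.
Bid 45: wins, pays 45, utility 30 - 45 = -15.
The best choice is 6 with utility -6.

6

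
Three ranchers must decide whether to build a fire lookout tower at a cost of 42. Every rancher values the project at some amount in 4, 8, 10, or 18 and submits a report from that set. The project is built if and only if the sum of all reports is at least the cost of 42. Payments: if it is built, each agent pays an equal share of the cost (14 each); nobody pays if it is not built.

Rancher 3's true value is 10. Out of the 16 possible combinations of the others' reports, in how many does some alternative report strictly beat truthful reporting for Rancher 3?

1

Others report (18, 18): truth gives -4; report 4 gives 0 > -4. Violating.
Others report (4, 4): truth gives 0; no alternative beats it.
Others report (4, 8): truth gives 0; no alternative beats it.
(Checking all 16 profiles: 1 has a profitable deviation, 15 do not.)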